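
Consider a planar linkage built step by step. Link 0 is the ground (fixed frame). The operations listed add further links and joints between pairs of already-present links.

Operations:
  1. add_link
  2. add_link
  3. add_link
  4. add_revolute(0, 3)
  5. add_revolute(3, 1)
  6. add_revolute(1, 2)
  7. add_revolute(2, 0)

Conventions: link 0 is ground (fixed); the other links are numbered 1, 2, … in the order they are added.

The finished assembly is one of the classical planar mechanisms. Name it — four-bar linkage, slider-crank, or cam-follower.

links: 4 (incl. ground); joints: 4 revolute, 0 prismatic, 0 higher (cam) pair, forming one closed loop
4 links in a single 4R loop → four-bar linkage

four-bar linkage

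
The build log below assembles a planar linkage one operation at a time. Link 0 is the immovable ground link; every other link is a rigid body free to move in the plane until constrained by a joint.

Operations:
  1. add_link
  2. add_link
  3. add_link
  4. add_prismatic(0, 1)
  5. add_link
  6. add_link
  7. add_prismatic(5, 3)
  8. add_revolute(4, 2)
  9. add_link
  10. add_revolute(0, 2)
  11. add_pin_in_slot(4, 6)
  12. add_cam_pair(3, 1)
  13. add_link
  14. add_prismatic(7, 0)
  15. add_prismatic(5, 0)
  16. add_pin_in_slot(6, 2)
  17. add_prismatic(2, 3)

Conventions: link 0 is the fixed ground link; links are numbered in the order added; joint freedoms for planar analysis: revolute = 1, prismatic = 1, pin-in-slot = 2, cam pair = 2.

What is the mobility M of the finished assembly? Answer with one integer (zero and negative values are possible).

ground; <1,0,0>
#1 <2,0,0>
#2 <3,0,0>
#3 <4,0,0>
P:0↔1 J1 <4,1,0>
#4 <5,1,0>
#5 <6,1,0>
P:5↔3 J1 <6,2,0>
R:4↔2 J1 <6,3,0>
#6 <7,3,0>
R:0↔2 J1 <7,4,0>
PS:4↔6 J2 <7,4,1>
C:3↔1 J2 <7,4,2>
#7 <8,4,2>
P:7↔0 J1 <8,5,2>
P:5↔0 J1 <8,6,2>
PS:6↔2 J2 <8,6,3>
P:2↔3 J1 <8,7,3>
3×7 − 2×7 − 1×3 = 4

M = 4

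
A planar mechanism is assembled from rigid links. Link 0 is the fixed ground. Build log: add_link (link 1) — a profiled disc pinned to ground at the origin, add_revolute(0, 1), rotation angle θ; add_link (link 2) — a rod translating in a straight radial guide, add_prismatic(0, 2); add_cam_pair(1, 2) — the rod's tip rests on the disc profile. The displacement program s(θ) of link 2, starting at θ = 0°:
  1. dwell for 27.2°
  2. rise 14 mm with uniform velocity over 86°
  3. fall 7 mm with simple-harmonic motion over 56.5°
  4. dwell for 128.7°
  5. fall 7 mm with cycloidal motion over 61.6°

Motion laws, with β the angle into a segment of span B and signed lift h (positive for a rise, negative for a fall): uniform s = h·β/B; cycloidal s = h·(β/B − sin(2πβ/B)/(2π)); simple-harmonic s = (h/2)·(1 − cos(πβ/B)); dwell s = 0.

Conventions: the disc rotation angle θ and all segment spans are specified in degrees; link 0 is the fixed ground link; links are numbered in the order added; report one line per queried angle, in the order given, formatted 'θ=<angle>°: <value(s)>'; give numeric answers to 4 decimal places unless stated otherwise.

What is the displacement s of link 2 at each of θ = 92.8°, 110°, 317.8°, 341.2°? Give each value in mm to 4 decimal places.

seg 1 [0°–27.2°] dwell: s stays 0.0000
seg 2 [27.2°–113.2°] uniform, h=14: θ=92.8° here. β=65.6, B=86. 14·65.6/86 = 10.6791 → s = 10.6791
seg 2 [27.2°–113.2°] uniform, h=14: θ=110° here. β=82.8, B=86. 14·82.8/86 = 13.4791 → s = 13.4791
seg 2 [27.2°–113.2°] uniform, h=14: full span → s += 14 → s = 14.0000
seg 3 [113.2°–169.7°] simple-harmonic, h=-7: full span → s += -7 → s = 7.0000
seg 4 [169.7°–298.4°] dwell: s stays 7.0000
seg 5 [298.4°–360°] cycloidal, h=-7: θ=317.8° here. β=19.4, B=61.6. -7·(0.3149 − sin(2π·0.3149)/(2π)) = -1.1819 → s = 5.8181
seg 5 [298.4°–360°] cycloidal, h=-7: θ=341.2° here. β=42.8, B=61.6. -7·(0.6948 − sin(2π·0.6948)/(2π)) = -5.9114 → s = 1.0886

θ=92.8°: 10.6791
θ=110°: 13.4791
θ=317.8°: 5.8181
θ=341.2°: 1.0886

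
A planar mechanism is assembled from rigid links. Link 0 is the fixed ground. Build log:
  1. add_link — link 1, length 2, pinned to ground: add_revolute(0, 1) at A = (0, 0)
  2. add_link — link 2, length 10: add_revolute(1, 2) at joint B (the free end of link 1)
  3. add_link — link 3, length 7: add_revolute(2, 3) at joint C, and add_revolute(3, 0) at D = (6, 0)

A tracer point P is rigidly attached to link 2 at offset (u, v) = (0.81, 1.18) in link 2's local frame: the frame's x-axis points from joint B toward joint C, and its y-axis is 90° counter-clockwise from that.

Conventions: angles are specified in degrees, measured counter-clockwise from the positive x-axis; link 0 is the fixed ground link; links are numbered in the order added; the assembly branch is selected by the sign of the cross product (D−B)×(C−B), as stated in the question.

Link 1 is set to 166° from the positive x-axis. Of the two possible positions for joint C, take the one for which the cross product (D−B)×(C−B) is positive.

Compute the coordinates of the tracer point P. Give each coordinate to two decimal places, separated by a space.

A=(0,0), D=(6.00,0)
B = A + 2.00·(cos166°, sin166°) = (-1.9406, 0.4838)
|BD| = 7.9553
circle(B,10.00) ∩ circle(D,7.00): a=7.1831, h=6.9573
  candidates: C₊=(5.6523,6.9914) cross=55.347; C₋=(4.8060,-6.8974) cross=-55.347
  branch + wants cross > 0 → take C=(5.6523,6.9914) (cross=55.347)
ex = (C−B)/|BC| = (0.7593,0.6508); ey = (-0.6508,0.7593)
P = B + 0.81·ex + 1.18·ey = (-2.0935,1.9069)

-2.09 1.91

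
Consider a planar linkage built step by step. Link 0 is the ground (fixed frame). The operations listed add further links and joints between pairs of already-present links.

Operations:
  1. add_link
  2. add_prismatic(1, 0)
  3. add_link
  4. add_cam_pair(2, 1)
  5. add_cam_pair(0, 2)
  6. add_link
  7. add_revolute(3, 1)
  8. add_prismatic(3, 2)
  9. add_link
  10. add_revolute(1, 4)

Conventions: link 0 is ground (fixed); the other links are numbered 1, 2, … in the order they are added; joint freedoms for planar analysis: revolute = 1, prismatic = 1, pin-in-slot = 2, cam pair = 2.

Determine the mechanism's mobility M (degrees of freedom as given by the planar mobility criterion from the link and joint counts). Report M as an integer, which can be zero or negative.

L=1 J1=0 J2=0
add link → L=2 J1=0 J2=0
P@1,0 dof=1 J1 → L=2 J1=1 J2=0
add link → L=3 J1=1 J2=0
C@2,1 dof=2 J2 → L=3 J1=1 J2=1
C@0,2 dof=2 J2 → L=3 J1=1 J2=2
add link → L=4 J1=1 J2=2
R@3,1 dof=1 J1 → L=4 J1=2 J2=2
P@3,2 dof=1 J1 → L=4 J1=3 J2=2
add link → L=5 J1=3 J2=2
R@1,4 dof=1 J1 → L=5 J1=4 J2=2
M=3(L−1)−2J1−J2=3·4−2·4−2=2

M = 2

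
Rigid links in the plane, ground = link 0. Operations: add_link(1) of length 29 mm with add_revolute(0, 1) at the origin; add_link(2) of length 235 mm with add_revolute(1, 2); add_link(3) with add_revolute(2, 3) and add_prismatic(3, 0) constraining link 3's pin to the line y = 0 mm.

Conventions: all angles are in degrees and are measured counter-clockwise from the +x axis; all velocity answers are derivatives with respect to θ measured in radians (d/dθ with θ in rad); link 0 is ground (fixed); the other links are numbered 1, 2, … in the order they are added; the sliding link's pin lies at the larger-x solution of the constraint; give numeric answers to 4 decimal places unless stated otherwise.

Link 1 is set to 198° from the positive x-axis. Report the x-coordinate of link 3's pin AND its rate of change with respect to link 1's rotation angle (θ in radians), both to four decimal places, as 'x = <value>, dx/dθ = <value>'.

geometry: r = 29 mm, L = 235 mm, e = 0 mm
crank pin P = (r cos θ, r sin θ) = (-27.580639, -8.961493)
h = r sin θ − e = -8.961493 − 0 = -8.961493
x = r cos θ + √(L² − h²) = -27.580639 + 234.829069 = 207.248430
dx/dθ = −r sin θ − h·r cos θ/√(L² − h²) (θ in radians; h = -8.961493) = 7.908967

x = 207.2484, dx/dθ = 7.9090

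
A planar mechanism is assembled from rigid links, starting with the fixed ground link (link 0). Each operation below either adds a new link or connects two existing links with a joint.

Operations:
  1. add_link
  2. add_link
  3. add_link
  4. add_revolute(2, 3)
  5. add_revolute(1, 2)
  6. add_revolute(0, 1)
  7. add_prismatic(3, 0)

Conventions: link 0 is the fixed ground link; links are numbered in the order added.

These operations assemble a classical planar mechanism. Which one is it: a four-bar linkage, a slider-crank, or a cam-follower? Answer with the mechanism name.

links: 4 (incl. ground); joints: 3 revolute, 1 prismatic, 0 higher (cam) pair, forming one closed loop
4 links, 3 revolutes + 1 prismatic in one loop → slider-crank

slider-crank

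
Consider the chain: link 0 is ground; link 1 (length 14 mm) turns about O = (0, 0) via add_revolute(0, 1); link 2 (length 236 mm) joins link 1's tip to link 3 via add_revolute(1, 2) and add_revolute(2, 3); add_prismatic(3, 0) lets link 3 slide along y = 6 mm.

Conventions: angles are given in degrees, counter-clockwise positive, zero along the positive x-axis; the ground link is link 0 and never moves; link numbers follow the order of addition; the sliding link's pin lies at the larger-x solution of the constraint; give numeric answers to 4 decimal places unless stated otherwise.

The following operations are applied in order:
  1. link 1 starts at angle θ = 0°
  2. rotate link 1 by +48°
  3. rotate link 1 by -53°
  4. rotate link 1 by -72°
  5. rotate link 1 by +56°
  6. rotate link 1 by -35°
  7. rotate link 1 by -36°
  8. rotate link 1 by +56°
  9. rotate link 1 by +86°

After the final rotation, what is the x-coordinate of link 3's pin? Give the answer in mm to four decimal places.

geometry: r = 14 mm, L = 236 mm, e = 6 mm; θ starts at 0°
rotate link 1 by +48°: θ ← 0° +48° = 48°
rotate link 1 by -53°: θ ← 48° -53° = -5°
rotate link 1 by -72°: θ ← -5° -72° = -77°
rotate link 1 by +56°: θ ← -77° +56° = -21°
rotate link 1 by -35°: θ ← -21° -35° = -56°
rotate link 1 by -36°: θ ← -56° -36° = -92°
rotate link 1 by +56°: θ ← -92° +56° = -36°
rotate link 1 by +86°: θ ← -36° +86° = 50°
crank pin P = (r cos θ, r sin θ) = (8.999027, 10.724622)
h = r sin θ − e = 10.724622 − 6 = 4.724622
x = r cos θ + √(L² − h²) = 8.999027 + 235.952703 = 244.951729

244.9517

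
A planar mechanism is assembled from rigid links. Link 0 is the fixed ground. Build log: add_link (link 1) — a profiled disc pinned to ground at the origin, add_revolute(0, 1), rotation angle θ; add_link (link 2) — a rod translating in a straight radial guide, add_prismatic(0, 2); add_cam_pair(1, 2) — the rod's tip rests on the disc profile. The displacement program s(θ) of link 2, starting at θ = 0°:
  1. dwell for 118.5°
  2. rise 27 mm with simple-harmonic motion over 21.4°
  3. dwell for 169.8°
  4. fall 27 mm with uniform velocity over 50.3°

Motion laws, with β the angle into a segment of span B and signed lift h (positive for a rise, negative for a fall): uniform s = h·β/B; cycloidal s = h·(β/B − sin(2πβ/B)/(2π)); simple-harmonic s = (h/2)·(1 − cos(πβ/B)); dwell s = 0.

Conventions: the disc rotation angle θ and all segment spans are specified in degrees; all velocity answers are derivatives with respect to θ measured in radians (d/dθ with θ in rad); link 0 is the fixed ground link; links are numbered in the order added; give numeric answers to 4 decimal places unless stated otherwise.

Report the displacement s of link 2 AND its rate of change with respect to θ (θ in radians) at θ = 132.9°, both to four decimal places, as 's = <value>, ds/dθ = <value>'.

seg 1 [0°–118.5°] dwell: s stays 0.0000
seg 2 [118.5°–139.9°] simple-harmonic, h=27: θ=132.9° here. β=14.4, B=21.4. 27/2·(1 − cos(π·0.6729)) = 20.4775 → s = 20.4775
velocity in seg [118.5°–139.9°] (simple-harmonic), θ in radians: β = 14.4° = 0.2513 rad, B = 21.4° = 0.3735 rad; ds/dθ = (πh/(2B)) sin(πβ/B) = (π·27/(2·0.3735)) sin(π·0.6729) = 97.208316 mm/rad

s = 20.4775, ds/dθ = 97.2083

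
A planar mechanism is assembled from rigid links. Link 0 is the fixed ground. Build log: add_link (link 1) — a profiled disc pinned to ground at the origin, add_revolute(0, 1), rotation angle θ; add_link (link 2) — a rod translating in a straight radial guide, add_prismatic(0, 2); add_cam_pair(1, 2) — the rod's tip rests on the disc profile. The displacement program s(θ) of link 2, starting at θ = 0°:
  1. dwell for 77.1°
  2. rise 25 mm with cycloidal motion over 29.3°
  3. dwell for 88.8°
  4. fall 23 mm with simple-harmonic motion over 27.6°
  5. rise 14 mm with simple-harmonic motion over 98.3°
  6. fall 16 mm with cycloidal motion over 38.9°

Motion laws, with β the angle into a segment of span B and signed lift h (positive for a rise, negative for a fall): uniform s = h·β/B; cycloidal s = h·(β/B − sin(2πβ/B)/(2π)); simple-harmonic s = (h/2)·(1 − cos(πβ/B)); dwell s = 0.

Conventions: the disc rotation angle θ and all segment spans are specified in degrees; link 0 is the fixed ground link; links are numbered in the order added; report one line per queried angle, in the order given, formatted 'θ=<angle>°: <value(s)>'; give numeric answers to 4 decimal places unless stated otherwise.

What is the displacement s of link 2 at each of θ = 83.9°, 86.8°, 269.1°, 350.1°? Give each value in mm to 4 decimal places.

seg 1 [0°–77.1°] dwell: s stays 0.0000
seg 2 [77.1°–106.4°] cycloidal, h=25: θ=83.9° here. β=6.8, B=29.3. 25·(0.2321 − sin(2π·0.2321)/(2π)) = 1.8484 → s = 1.8484
seg 2 [77.1°–106.4°] cycloidal, h=25: θ=86.8° here. β=9.7, B=29.3. 25·(0.3311 − sin(2π·0.3311)/(2π)) = 4.8026 → s = 4.8026
seg 2 [77.1°–106.4°] cycloidal, h=25: full span → s += 25 → s = 25.0000
seg 3 [106.4°–195.2°] dwell: s stays 25.0000
seg 4 [195.2°–222.8°] simple-harmonic, h=-23: full span → s += -23 → s = 2.0000
seg 5 [222.8°–321.1°] simple-harmonic, h=14: θ=269.1° here. β=46.3, B=98.3. 14/2·(1 − cos(π·0.4710)) = 6.3633 → s = 8.3633
seg 5 [222.8°–321.1°] simple-harmonic, h=14: full span → s += 14 → s = 16.0000
seg 6 [321.1°–360°] cycloidal, h=-16: θ=350.1° here. β=29, B=38.9. -16·(0.7455 − sin(2π·0.7455)/(2π)) = -14.4735 → s = 1.5265

θ=83.9°: 1.8484
θ=86.8°: 4.8026
θ=269.1°: 8.3633
θ=350.1°: 1.5265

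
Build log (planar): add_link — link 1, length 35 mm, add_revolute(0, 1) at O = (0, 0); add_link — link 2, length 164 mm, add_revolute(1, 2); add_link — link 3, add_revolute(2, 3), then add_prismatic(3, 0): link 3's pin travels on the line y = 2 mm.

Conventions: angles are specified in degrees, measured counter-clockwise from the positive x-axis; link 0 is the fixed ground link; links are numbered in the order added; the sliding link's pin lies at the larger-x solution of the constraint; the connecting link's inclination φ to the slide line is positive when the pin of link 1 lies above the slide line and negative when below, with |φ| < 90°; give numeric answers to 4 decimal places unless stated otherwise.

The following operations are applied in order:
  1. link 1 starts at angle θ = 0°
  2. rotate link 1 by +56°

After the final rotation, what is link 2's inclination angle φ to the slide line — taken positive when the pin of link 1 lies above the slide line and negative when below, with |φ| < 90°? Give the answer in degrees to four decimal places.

geometry: r = 35 mm, L = 164 mm, e = 2 mm; θ starts at 0°
rotate link 1 by +56°: θ ← 0° +56° = 56°
h = r sin θ − e = 29.016315 − 2 = 27.016315
sin φ = h / L = 27.016315 / 164 = 0.16473363
φ = arcsin(0.16473363) = 9.481761°

9.4818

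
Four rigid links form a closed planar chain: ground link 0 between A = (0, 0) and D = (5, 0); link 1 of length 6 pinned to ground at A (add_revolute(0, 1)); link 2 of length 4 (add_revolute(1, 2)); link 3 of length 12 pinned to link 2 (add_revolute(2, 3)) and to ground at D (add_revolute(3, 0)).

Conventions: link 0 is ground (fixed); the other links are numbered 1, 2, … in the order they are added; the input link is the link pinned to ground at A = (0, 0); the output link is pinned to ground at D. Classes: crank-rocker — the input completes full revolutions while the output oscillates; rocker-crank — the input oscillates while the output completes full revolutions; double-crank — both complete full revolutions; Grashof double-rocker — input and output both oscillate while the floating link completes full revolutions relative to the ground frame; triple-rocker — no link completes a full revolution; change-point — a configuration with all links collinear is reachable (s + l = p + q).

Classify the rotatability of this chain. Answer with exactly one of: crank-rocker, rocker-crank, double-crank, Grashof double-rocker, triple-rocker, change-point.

lengths: ground=5, input=6, coupler=4, output=12
sorted: s=4 (shortest), l=12 (longest), p+q=11
s + l = 16 vs p + q = 11
s + l > p + q → non-Grashof → no link fully rotates → triple-rocker

triple-rocker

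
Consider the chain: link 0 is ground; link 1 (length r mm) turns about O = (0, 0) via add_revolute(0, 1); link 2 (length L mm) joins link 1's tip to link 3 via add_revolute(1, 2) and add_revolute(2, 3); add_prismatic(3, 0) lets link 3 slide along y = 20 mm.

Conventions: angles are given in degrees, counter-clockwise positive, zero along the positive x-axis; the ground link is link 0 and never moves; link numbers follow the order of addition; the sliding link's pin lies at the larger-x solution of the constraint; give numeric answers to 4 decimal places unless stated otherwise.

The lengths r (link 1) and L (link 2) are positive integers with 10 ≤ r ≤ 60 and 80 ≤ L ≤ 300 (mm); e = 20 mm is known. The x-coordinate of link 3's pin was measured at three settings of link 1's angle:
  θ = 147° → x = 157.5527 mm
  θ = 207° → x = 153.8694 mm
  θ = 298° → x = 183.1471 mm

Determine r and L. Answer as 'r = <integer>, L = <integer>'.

constraint per measurement: (x − r cos θ)² + (r sin θ − e)² = L²
subtracting the θ₁ and θ₂ equations cancels the r² and L² terms:
r = (x₁² − x₂²) / (2[(x₁cos θ₁ + e sin θ₁) − (x₂cos θ₂ + e sin θ₂)]) = 22.9997 → r = 23
L² = (x₁ − r cos θ₁)² + (r sin θ₁ − e)² = 31328.9867 → L = 177.0000 → L = 177
check at θ₃=298°: x = 183.1471 (printed 183.1471) ✓

r = 23, L = 177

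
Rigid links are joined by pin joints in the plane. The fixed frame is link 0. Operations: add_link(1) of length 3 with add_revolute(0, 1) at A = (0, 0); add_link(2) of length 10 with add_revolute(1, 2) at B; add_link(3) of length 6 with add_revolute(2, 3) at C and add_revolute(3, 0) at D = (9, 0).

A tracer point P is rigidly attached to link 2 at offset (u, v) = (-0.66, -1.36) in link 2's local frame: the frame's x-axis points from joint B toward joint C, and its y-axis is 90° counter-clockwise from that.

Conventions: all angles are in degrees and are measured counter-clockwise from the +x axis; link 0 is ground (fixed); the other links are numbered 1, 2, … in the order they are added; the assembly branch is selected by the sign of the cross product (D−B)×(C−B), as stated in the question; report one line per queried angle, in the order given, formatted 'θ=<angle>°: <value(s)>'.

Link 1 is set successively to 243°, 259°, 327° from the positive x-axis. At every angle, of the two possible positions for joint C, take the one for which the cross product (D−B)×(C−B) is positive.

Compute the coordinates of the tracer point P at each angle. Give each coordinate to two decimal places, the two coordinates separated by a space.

A=(0,0), D=(9.00,0)
θ=243°: B = A + 3.00·(cos243°, sin243°) = (-1.3620, -2.6730)
θ=243°: |BD| = 10.7012
θ=243°: circle(B,10.00) ∩ circle(D,6.00): a=8.3409, h=5.5163
θ=243°:   candidates: C₊=(5.3367,4.7518) cross=59.031; C₋=(8.0924,-5.9310) cross=-59.031
θ=243°:   branch + wants cross > 0 → take C=(5.3367,4.7518) (cross=59.031)
θ=243°: ex = (C−B)/|BC| = (0.6699,0.7425); ey = (-0.7425,0.6699)
θ=243°: P = B + -0.66·ex + -1.36·ey = (-0.7943,-4.0741)
θ=259°: B = A + 3.00·(cos259°, sin259°) = (-0.5724, -2.9449)
θ=259°: |BD| = 10.0152
θ=259°: circle(B,10.00) ∩ circle(D,6.00): a=8.2027, h=5.7197
θ=259°:   candidates: C₊=(5.5859,4.9339) cross=57.284; C₋=(8.9495,-5.9998) cross=-57.284
θ=259°:   branch + wants cross > 0 → take C=(5.5859,4.9339) (cross=57.284)
θ=259°: ex = (C−B)/|BC| = (0.6158,0.7879); ey = (-0.7879,0.6158)
θ=259°: P = B + -0.66·ex + -1.36·ey = (0.0926,-4.3024)
θ=327°: B = A + 3.00·(cos327°, sin327°) = (2.5160, -1.6339)
θ=327°: |BD| = 6.6867
θ=327°: circle(B,10.00) ∩ circle(D,6.00): a=8.1290, h=5.8241
θ=327°:   candidates: C₊=(8.9754,5.9999) cross=38.944; C₋=(11.8217,-5.2951) cross=-38.944
θ=327°:   branch + wants cross > 0 → take C=(8.9754,5.9999) (cross=38.944)
θ=327°: ex = (C−B)/|BC| = (0.6459,0.7634); ey = (-0.7634,0.6459)
θ=327°: P = B + -0.66·ex + -1.36·ey = (3.1279,-3.0162)

θ=243°: -0.79 -4.07
θ=259°: 0.09 -4.30
θ=327°: 3.13 -3.02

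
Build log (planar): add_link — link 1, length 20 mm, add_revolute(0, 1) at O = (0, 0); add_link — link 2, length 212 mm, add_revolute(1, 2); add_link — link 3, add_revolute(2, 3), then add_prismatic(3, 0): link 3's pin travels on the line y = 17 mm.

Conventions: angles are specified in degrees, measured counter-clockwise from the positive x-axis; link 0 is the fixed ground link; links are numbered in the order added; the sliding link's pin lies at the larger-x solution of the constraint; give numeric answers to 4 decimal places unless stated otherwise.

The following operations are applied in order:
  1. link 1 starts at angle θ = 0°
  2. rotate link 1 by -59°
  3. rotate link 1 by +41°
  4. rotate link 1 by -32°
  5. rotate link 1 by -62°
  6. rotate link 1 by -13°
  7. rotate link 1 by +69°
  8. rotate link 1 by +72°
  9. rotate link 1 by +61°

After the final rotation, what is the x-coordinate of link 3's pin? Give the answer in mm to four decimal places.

geometry: r = 20 mm, L = 212 mm, e = 17 mm; θ starts at 0°
rotate link 1 by -59°: θ ← 0° -59° = -59°
rotate link 1 by +41°: θ ← -59° +41° = -18°
rotate link 1 by -32°: θ ← -18° -32° = -50°
rotate link 1 by -62°: θ ← -50° -62° = -112°
rotate link 1 by -13°: θ ← -112° -13° = -125°
rotate link 1 by +69°: θ ← -125° +69° = -56°
rotate link 1 by +72°: θ ← -56° +72° = 16°
rotate link 1 by +61°: θ ← 16° +61° = 77°
crank pin P = (r cos θ, r sin θ) = (4.499021, 19.487401)
h = r sin θ − e = 19.487401 − 17 = 2.487401
x = r cos θ + √(L² − h²) = 4.499021 + 211.985407 = 216.484428

216.4844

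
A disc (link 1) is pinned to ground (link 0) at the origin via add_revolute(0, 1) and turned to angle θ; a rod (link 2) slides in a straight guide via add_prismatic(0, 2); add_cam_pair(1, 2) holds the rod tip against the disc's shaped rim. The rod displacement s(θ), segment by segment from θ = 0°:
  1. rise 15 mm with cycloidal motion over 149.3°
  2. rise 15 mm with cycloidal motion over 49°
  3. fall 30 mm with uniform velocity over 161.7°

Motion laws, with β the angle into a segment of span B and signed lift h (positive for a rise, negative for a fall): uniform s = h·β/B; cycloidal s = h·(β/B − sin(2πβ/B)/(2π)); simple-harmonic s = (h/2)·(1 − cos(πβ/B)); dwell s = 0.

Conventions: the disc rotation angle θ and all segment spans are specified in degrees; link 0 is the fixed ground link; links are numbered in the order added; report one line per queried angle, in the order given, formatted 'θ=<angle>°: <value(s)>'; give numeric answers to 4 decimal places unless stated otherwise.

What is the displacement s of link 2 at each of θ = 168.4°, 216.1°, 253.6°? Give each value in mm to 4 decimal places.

segment 1 (0° to 149.3°, cycloidal, h = 15) is passed completely: s = 0.0000 + (15) = 15.0000
θ = 168.4° falls in segment 2 (149.3° to 198.3°, cycloidal, h = 15): β = 168.4 − 149.3 = 19.1°, B = 49°; Δs = 15·(0.3898 − sin(2π·0.3898)/(2π)) = 4.3228; s = 15.0000 + 4.3228 = 19.3228
segment 2 (149.3° to 198.3°, cycloidal, h = 15) is passed completely: s = 15.0000 + (15) = 30.0000
θ = 216.1° falls in segment 3 (198.3° to 360°, uniform, h = -30): β = 216.1 − 198.3 = 17.8°, B = 161.7°; Δs = -30·17.8/161.7 = -3.3024; s = 30.0000 − 3.3024 = 26.6976
θ = 253.6° falls in segment 3 (198.3° to 360°, uniform, h = -30): β = 253.6 − 198.3 = 55.3°, B = 161.7°; Δs = -30·55.3/161.7 = -10.2597; s = 30.0000 − 10.2597 = 19.7403

θ=168.4°: 19.3228
θ=216.1°: 26.6976
θ=253.6°: 19.7403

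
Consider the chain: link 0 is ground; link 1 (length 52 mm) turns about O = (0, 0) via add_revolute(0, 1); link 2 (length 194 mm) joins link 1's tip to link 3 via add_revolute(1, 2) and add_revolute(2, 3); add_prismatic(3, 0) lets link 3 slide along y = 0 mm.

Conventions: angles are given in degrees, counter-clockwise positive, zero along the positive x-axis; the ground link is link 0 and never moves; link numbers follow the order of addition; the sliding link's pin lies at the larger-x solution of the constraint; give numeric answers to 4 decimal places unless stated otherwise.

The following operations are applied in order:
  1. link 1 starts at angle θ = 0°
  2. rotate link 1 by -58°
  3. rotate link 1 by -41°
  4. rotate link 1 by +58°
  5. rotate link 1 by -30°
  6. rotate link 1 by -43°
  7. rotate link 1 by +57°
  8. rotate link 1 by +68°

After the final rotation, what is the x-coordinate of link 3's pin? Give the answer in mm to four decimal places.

geometry: r = 52 mm, L = 194 mm, e = 0 mm; θ starts at 0°
rotate link 1 by -58°: θ ← 0° -58° = -58°
rotate link 1 by -41°: θ ← -58° -41° = -99°
rotate link 1 by +58°: θ ← -99° +58° = -41°
rotate link 1 by -30°: θ ← -41° -30° = -71°
rotate link 1 by -43°: θ ← -71° -43° = -114°
rotate link 1 by +57°: θ ← -114° +57° = -57°
rotate link 1 by +68°: θ ← -57° +68° = 11°
crank pin P = (r cos θ, r sin θ) = (51.044614, 9.922068)
h = r sin θ − e = 9.922068 − 0 = 9.922068
x = r cos θ + √(L² − h²) = 51.044614 + 193.746103 = 244.790717

244.7907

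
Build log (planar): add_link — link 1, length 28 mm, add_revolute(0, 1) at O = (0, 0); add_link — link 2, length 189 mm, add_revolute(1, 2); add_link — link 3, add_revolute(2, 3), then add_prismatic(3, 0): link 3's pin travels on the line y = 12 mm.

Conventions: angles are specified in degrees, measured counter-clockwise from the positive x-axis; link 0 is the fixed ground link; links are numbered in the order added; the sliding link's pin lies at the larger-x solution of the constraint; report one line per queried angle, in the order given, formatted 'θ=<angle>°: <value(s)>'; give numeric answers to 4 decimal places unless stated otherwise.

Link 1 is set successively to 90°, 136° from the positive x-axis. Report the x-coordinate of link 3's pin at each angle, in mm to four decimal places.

geometry: r = 28 mm, L = 189 mm, e = 12 mm
θ=90°: crank pin P = (r cos θ, r sin θ) = (0.000000, 28.000000)
θ=90°: h = r sin θ − e = 28.000000 − 12 = 16.000000
θ=90°: x = r cos θ + √(L² − h²) = 0.000000 + 188.321534 = 188.321534
θ=136°: crank pin P = (r cos θ, r sin θ) = (-20.141514, 19.450434)
θ=136°: h = r sin θ − e = 19.450434 − 12 = 7.450434
θ=136°: x = r cos θ + √(L² − h²) = -20.141514 + 188.853094 = 168.711579

θ=90°: 188.3215
θ=136°: 168.7116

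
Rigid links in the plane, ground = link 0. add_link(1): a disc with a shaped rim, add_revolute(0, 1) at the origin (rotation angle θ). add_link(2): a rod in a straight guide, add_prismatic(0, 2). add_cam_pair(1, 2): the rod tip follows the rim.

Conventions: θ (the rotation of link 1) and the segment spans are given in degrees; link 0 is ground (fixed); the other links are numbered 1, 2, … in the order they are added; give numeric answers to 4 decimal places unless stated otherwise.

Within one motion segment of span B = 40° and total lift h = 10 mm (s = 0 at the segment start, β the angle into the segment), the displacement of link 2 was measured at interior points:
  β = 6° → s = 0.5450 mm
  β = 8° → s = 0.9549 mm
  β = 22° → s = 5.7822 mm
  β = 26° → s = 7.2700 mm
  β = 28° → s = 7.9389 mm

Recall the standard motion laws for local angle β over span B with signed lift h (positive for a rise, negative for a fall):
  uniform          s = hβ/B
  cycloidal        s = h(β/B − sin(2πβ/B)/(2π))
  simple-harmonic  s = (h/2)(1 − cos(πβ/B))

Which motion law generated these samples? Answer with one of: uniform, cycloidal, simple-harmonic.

candidates at β/B = r: uniform s = h·r (linear in β); cycloidal s = h·(r − sin(2πr)/(2π)); simple-harmonic s = (h/2)(1 − cos(πr))
β=6°: printed 0.5450 | uniform 1.5000, cycloidal 0.2124, simple-harmonic 0.5450
β=8°: printed 0.9549 | uniform 2.0000, cycloidal 0.4863, simple-harmonic 0.9549
β=22°: printed 5.7822 | uniform 5.5000, cycloidal 5.9918, simple-harmonic 5.7822
β=26°: printed 7.2700 | uniform 6.5000, cycloidal 7.7876, simple-harmonic 7.2700
β=28°: printed 7.9389 | uniform 7.0000, cycloidal 8.5137, simple-harmonic 7.9389
only one law matches every sample → simple-harmonic

simple-harmonic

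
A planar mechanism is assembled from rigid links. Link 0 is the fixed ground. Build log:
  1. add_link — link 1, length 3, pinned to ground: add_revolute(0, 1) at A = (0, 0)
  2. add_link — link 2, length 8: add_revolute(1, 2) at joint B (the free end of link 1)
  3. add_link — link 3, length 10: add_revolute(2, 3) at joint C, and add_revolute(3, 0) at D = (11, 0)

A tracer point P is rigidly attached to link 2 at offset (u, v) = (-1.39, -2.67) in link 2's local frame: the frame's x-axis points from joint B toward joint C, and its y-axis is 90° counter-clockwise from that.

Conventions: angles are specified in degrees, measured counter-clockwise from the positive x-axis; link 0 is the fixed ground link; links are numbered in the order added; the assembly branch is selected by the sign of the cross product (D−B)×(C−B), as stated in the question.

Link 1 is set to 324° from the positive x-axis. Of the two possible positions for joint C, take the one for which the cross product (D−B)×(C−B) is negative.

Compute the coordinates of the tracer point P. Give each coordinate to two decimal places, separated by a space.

A=(0,0), D=(11.00,0)
B = A + 3.00·(cos324°, sin324°) = (2.4271, -1.7634)
|BD| = 8.7524
circle(B,8.00) ∩ circle(D,10.00): a=2.3196, h=7.6563
  candidates: C₊=(3.1566,6.2033) cross=67.011; C₋=(6.2416,-8.7953) cross=-67.011
  branch - wants cross < 0 → take C=(6.2416,-8.7953) (cross=-67.011)
ex = (C−B)/|BC| = (0.4768,-0.8790); ey = (0.8790,0.4768)
P = B + -1.39·ex + -2.67·ey = (-0.5827,-1.8147)

-0.58 -1.81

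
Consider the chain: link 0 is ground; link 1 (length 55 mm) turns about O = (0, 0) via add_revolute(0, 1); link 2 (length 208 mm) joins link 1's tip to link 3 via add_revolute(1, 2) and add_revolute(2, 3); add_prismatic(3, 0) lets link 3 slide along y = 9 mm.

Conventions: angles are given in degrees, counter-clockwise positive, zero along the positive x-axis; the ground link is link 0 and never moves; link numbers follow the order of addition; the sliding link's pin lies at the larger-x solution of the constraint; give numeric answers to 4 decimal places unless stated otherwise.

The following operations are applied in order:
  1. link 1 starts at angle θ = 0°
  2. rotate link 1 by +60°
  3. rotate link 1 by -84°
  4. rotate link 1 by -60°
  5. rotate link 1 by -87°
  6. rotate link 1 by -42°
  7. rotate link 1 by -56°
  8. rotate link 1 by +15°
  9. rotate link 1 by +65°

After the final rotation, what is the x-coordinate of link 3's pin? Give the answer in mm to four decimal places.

geometry: r = 55 mm, L = 208 mm, e = 9 mm; θ starts at 0°
rotate link 1 by +60°: θ ← 0° +60° = 60°
rotate link 1 by -84°: θ ← 60° -84° = -24°
rotate link 1 by -60°: θ ← -24° -60° = -84°
rotate link 1 by -87°: θ ← -84° -87° = -171°
rotate link 1 by -42°: θ ← -171° -42° = -213°
rotate link 1 by -56°: θ ← -213° -56° = -269°
rotate link 1 by +15°: θ ← -269° +15° = -254°
rotate link 1 by +65°: θ ← -254° +65° = -189°
crank pin P = (r cos θ, r sin θ) = (-54.322859, 8.603896)
h = r sin θ − e = 8.603896 − 9 = -0.396104
x = r cos θ + √(L² − h²) = -54.322859 + 207.999623 = 153.676764

153.6768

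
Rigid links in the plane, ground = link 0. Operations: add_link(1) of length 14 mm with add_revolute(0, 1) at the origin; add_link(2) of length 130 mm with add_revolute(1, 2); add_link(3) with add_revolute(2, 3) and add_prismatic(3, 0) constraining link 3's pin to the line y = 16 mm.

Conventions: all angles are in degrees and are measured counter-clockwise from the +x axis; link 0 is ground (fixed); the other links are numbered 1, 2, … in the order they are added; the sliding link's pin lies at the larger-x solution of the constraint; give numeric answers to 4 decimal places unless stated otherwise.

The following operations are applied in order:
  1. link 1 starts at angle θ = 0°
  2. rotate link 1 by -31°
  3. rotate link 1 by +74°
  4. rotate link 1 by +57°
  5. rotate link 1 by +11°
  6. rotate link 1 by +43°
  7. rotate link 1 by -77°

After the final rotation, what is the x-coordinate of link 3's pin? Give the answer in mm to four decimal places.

geometry: r = 14 mm, L = 130 mm, e = 16 mm; θ starts at 0°
rotate link 1 by -31°: θ ← 0° -31° = -31°
rotate link 1 by +74°: θ ← -31° +74° = 43°
rotate link 1 by +57°: θ ← 43° +57° = 100°
rotate link 1 by +11°: θ ← 100° +11° = 111°
rotate link 1 by +43°: θ ← 111° +43° = 154°
rotate link 1 by -77°: θ ← 154° -77° = 77°
crank pin P = (r cos θ, r sin θ) = (3.149315, 13.641181)
h = r sin θ − e = 13.641181 − 16 = -2.358819
x = r cos θ + √(L² − h²) = 3.149315 + 129.978598 = 133.127913

133.1279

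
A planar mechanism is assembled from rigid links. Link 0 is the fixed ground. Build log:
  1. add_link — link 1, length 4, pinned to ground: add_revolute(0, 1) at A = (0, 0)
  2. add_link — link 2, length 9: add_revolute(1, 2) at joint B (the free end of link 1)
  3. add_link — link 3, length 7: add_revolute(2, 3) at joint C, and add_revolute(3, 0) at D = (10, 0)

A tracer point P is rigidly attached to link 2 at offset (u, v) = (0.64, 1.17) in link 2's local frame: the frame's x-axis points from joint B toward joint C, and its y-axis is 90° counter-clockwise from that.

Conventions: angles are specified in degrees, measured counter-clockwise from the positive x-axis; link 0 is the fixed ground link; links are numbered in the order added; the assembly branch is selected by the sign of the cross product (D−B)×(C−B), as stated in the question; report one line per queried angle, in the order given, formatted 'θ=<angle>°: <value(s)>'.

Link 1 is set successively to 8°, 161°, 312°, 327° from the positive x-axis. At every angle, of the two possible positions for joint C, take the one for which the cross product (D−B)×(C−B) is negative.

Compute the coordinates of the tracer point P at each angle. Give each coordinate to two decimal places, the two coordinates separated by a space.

A=(0,0), D=(10.00,0)
θ=8°: B = A + 4.00·(cos8°, sin8°) = (3.9611, 0.5567)
θ=8°: |BD| = 6.0645
θ=8°: circle(B,9.00) ∩ circle(D,7.00): a=5.6706, h=6.9889
θ=8°:   candidates: C₊=(10.2492,6.9956) cross=42.384; C₋=(8.9661,-6.9232) cross=-42.384
θ=8°:   branch - wants cross < 0 → take C=(8.9661,-6.9232) (cross=-42.384)
θ=8°: ex = (C−B)/|BC| = (0.5561,-0.8311); ey = (0.8311,0.5561)
θ=8°: P = B + 0.64·ex + 1.17·ey = (5.2894,0.6754)
θ=161°: B = A + 4.00·(cos161°, sin161°) = (-3.7821, 1.3023)
θ=161°: |BD| = 13.8435
θ=161°: circle(B,9.00) ∩ circle(D,7.00): a=8.0775, h=3.9691
θ=161°:   candidates: C₊=(4.6330,4.4939) cross=54.946; C₋=(3.8862,-3.4091) cross=-54.946
θ=161°:   branch - wants cross < 0 → take C=(3.8862,-3.4091) (cross=-54.946)
θ=161°: ex = (C−B)/|BC| = (0.8520,-0.5235); ey = (0.5235,0.8520)
θ=161°: P = B + 0.64·ex + 1.17·ey = (-2.6243,1.9641)
θ=312°: B = A + 4.00·(cos312°, sin312°) = (2.6765, -2.9726)
θ=312°: |BD| = 7.9038
θ=312°: circle(B,9.00) ∩ circle(D,7.00): a=5.9762, h=6.7294
θ=312°:   candidates: C₊=(5.6831,5.5104) cross=53.187; C₋=(10.7449,-6.9603) cross=-53.187
θ=312°:   branch - wants cross < 0 → take C=(10.7449,-6.9603) (cross=-53.187)
θ=312°: ex = (C−B)/|BC| = (0.8965,-0.4431); ey = (0.4431,0.8965)
θ=312°: P = B + 0.64·ex + 1.17·ey = (3.7687,-2.2073)
θ=327°: B = A + 4.00·(cos327°, sin327°) = (3.3547, -2.1786)
θ=327°: |BD| = 6.9933
θ=327°: circle(B,9.00) ∩ circle(D,7.00): a=5.7846, h=6.8948
θ=327°:   candidates: C₊=(6.7035,6.1752) cross=48.218; C₋=(10.9993,-6.9283) cross=-48.218
θ=327°:   branch - wants cross < 0 → take C=(10.9993,-6.9283) (cross=-48.218)
θ=327°: ex = (C−B)/|BC| = (0.8494,-0.5278); ey = (0.5278,0.8494)
θ=327°: P = B + 0.64·ex + 1.17·ey = (4.5158,-1.5225)

θ=8°: 5.29 0.68
θ=161°: -2.62 1.96
θ=312°: 3.77 -2.21
θ=327°: 4.52 -1.52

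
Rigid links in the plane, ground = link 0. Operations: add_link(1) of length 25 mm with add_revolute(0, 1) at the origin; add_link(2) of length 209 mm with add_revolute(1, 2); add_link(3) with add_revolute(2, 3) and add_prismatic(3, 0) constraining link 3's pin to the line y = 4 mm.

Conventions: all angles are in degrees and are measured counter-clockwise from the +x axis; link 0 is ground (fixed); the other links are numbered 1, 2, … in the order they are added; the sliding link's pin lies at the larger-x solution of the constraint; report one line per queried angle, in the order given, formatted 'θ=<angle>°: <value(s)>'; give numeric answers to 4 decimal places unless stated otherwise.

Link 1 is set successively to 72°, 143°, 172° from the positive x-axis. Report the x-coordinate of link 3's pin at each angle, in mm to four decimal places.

geometry: r = 25 mm, L = 209 mm, e = 4 mm
θ=72°: crank pin P = (r cos θ, r sin θ) = (7.725425, 23.776413)
θ=72°: h = r sin θ − e = 23.776413 − 4 = 19.776413
θ=72°: x = r cos θ + √(L² − h²) = 7.725425 + 208.062235 = 215.787660
θ=143°: crank pin P = (r cos θ, r sin θ) = (-19.965888, 15.045376)
θ=143°: h = r sin θ − e = 15.045376 − 4 = 11.045376
θ=143°: x = r cos θ + √(L² − h²) = -19.965888 + 208.707929 = 188.742041
θ=172°: crank pin P = (r cos θ, r sin θ) = (-24.756702, 3.479328)
θ=172°: h = r sin θ − e = 3.479328 − 4 = -0.520672
θ=172°: x = r cos θ + √(L² − h²) = -24.756702 + 208.999351 = 184.242650

θ=72°: 215.7877
θ=143°: 188.7420
θ=172°: 184.2426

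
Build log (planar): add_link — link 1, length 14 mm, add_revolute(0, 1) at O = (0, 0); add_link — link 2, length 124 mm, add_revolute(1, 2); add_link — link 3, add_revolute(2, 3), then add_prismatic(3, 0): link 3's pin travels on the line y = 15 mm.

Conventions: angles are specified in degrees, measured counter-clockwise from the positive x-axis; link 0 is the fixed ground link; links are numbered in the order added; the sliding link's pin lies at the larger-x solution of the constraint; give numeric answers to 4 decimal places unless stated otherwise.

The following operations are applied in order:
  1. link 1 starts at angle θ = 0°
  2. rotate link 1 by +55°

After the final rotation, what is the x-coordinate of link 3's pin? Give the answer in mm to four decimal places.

geometry: r = 14 mm, L = 124 mm, e = 15 mm; θ starts at 0°
rotate link 1 by +55°: θ ← 0° +55° = 55°
crank pin P = (r cos θ, r sin θ) = (8.030070, 11.468129)
h = r sin θ − e = 11.468129 − 15 = -3.531871
x = r cos θ + √(L² − h²) = 8.030070 + 123.949691 = 131.979761

131.9798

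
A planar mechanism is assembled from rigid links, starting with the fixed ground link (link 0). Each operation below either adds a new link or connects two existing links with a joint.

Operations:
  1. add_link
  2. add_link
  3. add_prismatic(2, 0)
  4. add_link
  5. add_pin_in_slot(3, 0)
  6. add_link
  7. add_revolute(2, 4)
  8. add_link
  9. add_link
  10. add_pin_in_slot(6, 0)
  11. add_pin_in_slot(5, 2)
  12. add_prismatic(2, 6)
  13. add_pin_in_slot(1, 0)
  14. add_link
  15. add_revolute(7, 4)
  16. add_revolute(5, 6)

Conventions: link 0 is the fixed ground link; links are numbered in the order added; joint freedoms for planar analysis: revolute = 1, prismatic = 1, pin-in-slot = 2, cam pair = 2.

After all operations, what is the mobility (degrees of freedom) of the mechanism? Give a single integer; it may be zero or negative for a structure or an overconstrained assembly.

L=1 J1=0 J2=0
add link → L=2 J1=0 J2=0
add link → L=3 J1=0 J2=0
P@2,0 dof=1 J1 → L=3 J1=1 J2=0
add link → L=4 J1=1 J2=0
PS@3,0 dof=2 J2 → L=4 J1=1 J2=1
add link → L=5 J1=1 J2=1
R@2,4 dof=1 J1 → L=5 J1=2 J2=1
add link → L=6 J1=2 J2=1
add link → L=7 J1=2 J2=1
PS@6,0 dof=2 J2 → L=7 J1=2 J2=2
PS@5,2 dof=2 J2 → L=7 J1=2 J2=3
P@2,6 dof=1 J1 → L=7 J1=3 J2=3
PS@1,0 dof=2 J2 → L=7 J1=3 J2=4
add link → L=8 J1=3 J2=4
R@7,4 dof=1 J1 → L=8 J1=4 J2=4
R@5,6 dof=1 J1 → L=8 J1=5 J2=4
M=3(L−1)−2J1−J2=3·7−2·5−4=7

M = 7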